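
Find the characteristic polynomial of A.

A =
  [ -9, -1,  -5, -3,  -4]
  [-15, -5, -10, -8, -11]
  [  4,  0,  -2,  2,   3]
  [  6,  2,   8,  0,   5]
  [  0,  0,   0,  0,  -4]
x^5 + 20*x^4 + 160*x^3 + 640*x^2 + 1280*x + 1024

Expanding det(x·I − A) (e.g. by cofactor expansion or by noting that A is similar to its Jordan form J, which has the same characteristic polynomial as A) gives
  χ_A(x) = x^5 + 20*x^4 + 160*x^3 + 640*x^2 + 1280*x + 1024
which factors as (x + 4)^5. The eigenvalues (with algebraic multiplicities) are λ = -4 with multiplicity 5.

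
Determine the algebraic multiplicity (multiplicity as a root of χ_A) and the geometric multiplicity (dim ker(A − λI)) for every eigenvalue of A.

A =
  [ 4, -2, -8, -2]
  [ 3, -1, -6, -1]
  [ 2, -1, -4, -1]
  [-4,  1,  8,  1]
λ = 0: alg = 4, geom = 2

Step 1 — factor the characteristic polynomial to read off the algebraic multiplicities:
  χ_A(x) = x^4

Step 2 — compute geometric multiplicities via the rank-nullity identity g(λ) = n − rank(A − λI):
  rank(A − (0)·I) = 2, so dim ker(A − (0)·I) = n − 2 = 2

Summary:
  λ = 0: algebraic multiplicity = 4, geometric multiplicity = 2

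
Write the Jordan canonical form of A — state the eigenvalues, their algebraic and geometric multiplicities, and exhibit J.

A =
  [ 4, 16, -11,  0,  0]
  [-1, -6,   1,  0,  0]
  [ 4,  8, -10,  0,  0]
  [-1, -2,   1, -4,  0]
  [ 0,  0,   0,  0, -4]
J_3(-4) ⊕ J_1(-4) ⊕ J_1(-4)

The characteristic polynomial is
  det(x·I − A) = x^5 + 20*x^4 + 160*x^3 + 640*x^2 + 1280*x + 1024 = (x + 4)^5

Eigenvalues and multiplicities (the geometric multiplicity of λ is n − rank(A − λI), which equals the number of Jordan blocks for λ):
  λ = -4: algebraic multiplicity = 5, geometric multiplicity = 3

Determining the block sizes for each eigenvalue:
  λ = -4: with am = 5 and gm = 3, the partition is not yet determined (e.g. several partitions of 5 into 3 parts exist). Let N = A − (-4)·I. Computing rank(N^1) = 2, rank(N^2) = 1, rank(N^3) = 0; the number of blocks of size ≥ j is rank(N^{j−1}) − rank(N^j), giving [3, 1, 1]. So we have 1 block(s) of size 3, 2 block(s) of size 1 → block sizes [3, 1, 1]

Assembling the blocks gives a Jordan form
J =
  [-4,  1,  0,  0,  0]
  [ 0, -4,  1,  0,  0]
  [ 0,  0, -4,  0,  0]
  [ 0,  0,  0, -4,  0]
  [ 0,  0,  0,  0, -4]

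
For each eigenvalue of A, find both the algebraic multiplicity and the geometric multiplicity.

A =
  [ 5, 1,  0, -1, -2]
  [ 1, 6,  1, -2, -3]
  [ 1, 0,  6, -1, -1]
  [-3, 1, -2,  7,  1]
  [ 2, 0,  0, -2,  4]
λ = 5: alg = 2, geom = 1; λ = 6: alg = 3, geom = 1

Step 1 — factor the characteristic polynomial to read off the algebraic multiplicities:
  χ_A(x) = (x - 6)^3*(x - 5)^2

Step 2 — compute geometric multiplicities via the rank-nullity identity g(λ) = n − rank(A − λI):
  rank(A − (5)·I) = 4, so dim ker(A − (5)·I) = n − 4 = 1
  rank(A − (6)·I) = 4, so dim ker(A − (6)·I) = n − 4 = 1

Summary:
  λ = 5: algebraic multiplicity = 2, geometric multiplicity = 1
  λ = 6: algebraic multiplicity = 3, geometric multiplicity = 1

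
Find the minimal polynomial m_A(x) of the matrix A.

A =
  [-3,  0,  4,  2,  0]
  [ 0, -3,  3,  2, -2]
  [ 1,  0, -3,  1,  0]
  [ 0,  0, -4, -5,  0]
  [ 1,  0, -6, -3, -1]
x^5 + 15*x^4 + 86*x^3 + 234*x^2 + 297*x + 135

The characteristic polynomial is χ_A(x) = (x + 1)*(x + 3)^3*(x + 5), so the eigenvalues are known. The minimal polynomial is
  m_A(x) = Π_λ (x − λ)^{k_λ}
where k_λ is the size of the *largest* Jordan block for λ (equivalently, the smallest k with (A − λI)^k v = 0 for every generalised eigenvector v of λ).

  λ = -5: largest Jordan block has size 1, contributing (x + 5)
  λ = -3: largest Jordan block has size 3, contributing (x + 3)^3
  λ = -1: largest Jordan block has size 1, contributing (x + 1)

So m_A(x) = (x + 1)*(x + 3)^3*(x + 5) = x^5 + 15*x^4 + 86*x^3 + 234*x^2 + 297*x + 135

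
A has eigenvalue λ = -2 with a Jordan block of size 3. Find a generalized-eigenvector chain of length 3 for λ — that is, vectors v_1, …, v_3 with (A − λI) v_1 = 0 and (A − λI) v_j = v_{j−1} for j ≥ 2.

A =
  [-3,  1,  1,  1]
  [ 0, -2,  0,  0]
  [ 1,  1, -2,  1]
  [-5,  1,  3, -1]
A Jordan chain for λ = -2 of length 3:
v_1 = (-3, 0, -6, 3)ᵀ
v_2 = (-1, 0, 1, -5)ᵀ
v_3 = (1, 0, 0, 0)ᵀ

Let N = A − (-2)·I. We want v_3 with N^3 v_3 = 0 but N^2 v_3 ≠ 0; then v_{j-1} := N · v_j for j = 3, …, 2.

Pick v_3 = (1, 0, 0, 0)ᵀ.
Then v_2 = N · v_3 = (-1, 0, 1, -5)ᵀ.
Then v_1 = N · v_2 = (-3, 0, -6, 3)ᵀ.

Sanity check: (A − (-2)·I) v_1 = (0, 0, 0, 0)ᵀ = 0. ✓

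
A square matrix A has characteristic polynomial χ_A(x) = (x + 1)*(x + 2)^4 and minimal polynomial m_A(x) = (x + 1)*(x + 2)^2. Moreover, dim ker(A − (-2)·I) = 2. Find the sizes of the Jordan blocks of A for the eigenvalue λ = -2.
Block sizes for λ = -2: [2, 2]

Step 1 — from the characteristic polynomial, algebraic multiplicity of λ = -2 is 4. From dim ker(A − (-2)·I) = 2, there are exactly 2 Jordan blocks for λ = -2.
Step 2 — from the minimal polynomial, the factor (x + 2)^2 tells us the largest block for λ = -2 has size 2.
Step 3 — with total size 4, 2 blocks, and largest block 2, the block sizes (in nonincreasing order) are [2, 2].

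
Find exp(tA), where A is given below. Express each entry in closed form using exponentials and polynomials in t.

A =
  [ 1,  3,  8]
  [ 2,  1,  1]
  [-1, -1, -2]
e^{tA} =
  [-t^2/2 + t + 1, -t^2 + 3*t, -5*t^2/2 + 8*t]
  [3*t^2/2 + 2*t, 3*t^2 + t + 1, 15*t^2/2 + t]
  [-t^2/2 - t, -t^2 - t, -5*t^2/2 - 2*t + 1]

Strategy: write A = P · J · P⁻¹ where J is a Jordan canonical form, so e^{tA} = P · e^{tJ} · P⁻¹, and e^{tJ} can be computed block-by-block.

A has Jordan form
J =
  [0, 1, 0]
  [0, 0, 1]
  [0, 0, 0]
(up to reordering of blocks).

Per-block formulas:
  For a 3×3 Jordan block J_3(0): exp(t · J_3(0)) = e^(0t)·(I + t·N + (t^2/2)·N^2), where N is the 3×3 nilpotent shift.

After assembling e^{tJ} and conjugating by P, we get:

e^{tA} =
  [-t^2/2 + t + 1, -t^2 + 3*t, -5*t^2/2 + 8*t]
  [3*t^2/2 + 2*t, 3*t^2 + t + 1, 15*t^2/2 + t]
  [-t^2/2 - t, -t^2 - t, -5*t^2/2 - 2*t + 1]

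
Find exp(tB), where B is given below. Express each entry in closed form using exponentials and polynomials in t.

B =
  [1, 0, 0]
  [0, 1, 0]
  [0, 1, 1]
e^{tB} =
  [exp(t), 0, 0]
  [0, exp(t), 0]
  [0, t*exp(t), exp(t)]

Strategy: write B = P · J · P⁻¹ where J is a Jordan canonical form, so e^{tB} = P · e^{tJ} · P⁻¹, and e^{tJ} can be computed block-by-block.

B has Jordan form
J =
  [1, 1, 0]
  [0, 1, 0]
  [0, 0, 1]
(up to reordering of blocks).

Per-block formulas:
  For a 2×2 Jordan block J_2(1): exp(t · J_2(1)) = e^(1t)·(I + t·N), where N is the 2×2 nilpotent shift.
  For a 1×1 block at λ = 1: exp(t · [1]) = [e^(1t)].

After assembling e^{tJ} and conjugating by P, we get:

e^{tB} =
  [exp(t), 0, 0]
  [0, exp(t), 0]
  [0, t*exp(t), exp(t)]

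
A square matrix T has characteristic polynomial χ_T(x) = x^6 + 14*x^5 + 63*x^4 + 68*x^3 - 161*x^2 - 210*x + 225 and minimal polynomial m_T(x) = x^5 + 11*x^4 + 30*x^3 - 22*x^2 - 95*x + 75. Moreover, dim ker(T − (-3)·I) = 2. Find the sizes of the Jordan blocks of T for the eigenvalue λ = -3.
Block sizes for λ = -3: [1, 1]

Step 1 — from the characteristic polynomial, algebraic multiplicity of λ = -3 is 2. From dim ker(T − (-3)·I) = 2, there are exactly 2 Jordan blocks for λ = -3.
Step 2 — from the minimal polynomial, the factor (x + 3) tells us the largest block for λ = -3 has size 1.
Step 3 — with total size 2, 2 blocks, and largest block 1, the block sizes (in nonincreasing order) are [1, 1].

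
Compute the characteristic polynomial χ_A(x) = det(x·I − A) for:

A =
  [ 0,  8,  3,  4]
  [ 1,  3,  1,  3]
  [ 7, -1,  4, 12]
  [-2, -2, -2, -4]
x^4 - 3*x^3 - 6*x^2 + 28*x - 24

Expanding det(x·I − A) (e.g. by cofactor expansion or by noting that A is similar to its Jordan form J, which has the same characteristic polynomial as A) gives
  χ_A(x) = x^4 - 3*x^3 - 6*x^2 + 28*x - 24
which factors as (x - 2)^3*(x + 3). The eigenvalues (with algebraic multiplicities) are λ = -3 with multiplicity 1, λ = 2 with multiplicity 3.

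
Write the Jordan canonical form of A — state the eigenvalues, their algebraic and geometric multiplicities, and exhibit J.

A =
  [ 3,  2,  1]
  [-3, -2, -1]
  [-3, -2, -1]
J_2(0) ⊕ J_1(0)

The characteristic polynomial is
  det(x·I − A) = x^3

Eigenvalues and multiplicities (the geometric multiplicity of λ is n − rank(A − λI), which equals the number of Jordan blocks for λ):
  λ = 0: algebraic multiplicity = 3, geometric multiplicity = 2

Determining the block sizes for each eigenvalue:
  λ = 0: 2 blocks summing to 3 forces exactly one block of size 2 and the rest size 1 → block sizes [2, 1]

Assembling the blocks gives a Jordan form
J =
  [0, 1, 0]
  [0, 0, 0]
  [0, 0, 0]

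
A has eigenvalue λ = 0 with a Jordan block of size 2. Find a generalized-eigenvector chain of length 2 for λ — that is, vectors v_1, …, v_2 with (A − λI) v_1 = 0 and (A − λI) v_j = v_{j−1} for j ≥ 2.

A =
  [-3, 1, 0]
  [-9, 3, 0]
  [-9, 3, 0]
A Jordan chain for λ = 0 of length 2:
v_1 = (-3, -9, -9)ᵀ
v_2 = (1, 0, 0)ᵀ

Let N = A − (0)·I. We want v_2 with N^2 v_2 = 0 but N^1 v_2 ≠ 0; then v_{j-1} := N · v_j for j = 2, …, 2.

Pick v_2 = (1, 0, 0)ᵀ.
Then v_1 = N · v_2 = (-3, -9, -9)ᵀ.

Sanity check: (A − (0)·I) v_1 = (0, 0, 0)ᵀ = 0. ✓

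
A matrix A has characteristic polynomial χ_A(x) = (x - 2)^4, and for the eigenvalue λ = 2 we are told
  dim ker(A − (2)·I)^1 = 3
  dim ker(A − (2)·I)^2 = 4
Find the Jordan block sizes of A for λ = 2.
Block sizes for λ = 2: [2, 1, 1]

From the dimensions of kernels of powers, the number of Jordan blocks of size at least j is d_j − d_{j−1} where d_j = dim ker(N^j) (with d_0 = 0). Computing the differences gives [3, 1].
The number of blocks of size exactly k is (#blocks of size ≥ k) − (#blocks of size ≥ k + 1), so the partition is: 2 block(s) of size 1, 1 block(s) of size 2.
In nonincreasing order the block sizes are [2, 1, 1].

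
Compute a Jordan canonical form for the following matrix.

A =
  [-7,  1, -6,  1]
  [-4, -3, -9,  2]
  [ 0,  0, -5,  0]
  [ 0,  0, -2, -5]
J_3(-5) ⊕ J_1(-5)

The characteristic polynomial is
  det(x·I − A) = x^4 + 20*x^3 + 150*x^2 + 500*x + 625 = (x + 5)^4

Eigenvalues and multiplicities (the geometric multiplicity of λ is n − rank(A − λI), which equals the number of Jordan blocks for λ):
  λ = -5: algebraic multiplicity = 4, geometric multiplicity = 2

Determining the block sizes for each eigenvalue:
  λ = -5: with am = 4 and gm = 2, the partition is not yet determined (e.g. several partitions of 4 into 2 parts exist). Let N = A − (-5)·I. Computing rank(N^1) = 2, rank(N^2) = 1, rank(N^3) = 0; the number of blocks of size ≥ j is rank(N^{j−1}) − rank(N^j), giving [2, 1, 1]. So we have 1 block(s) of size 3, 1 block(s) of size 1 → block sizes [3, 1]

Assembling the blocks gives a Jordan form
J =
  [-5,  1,  0,  0]
  [ 0, -5,  1,  0]
  [ 0,  0, -5,  0]
  [ 0,  0,  0, -5]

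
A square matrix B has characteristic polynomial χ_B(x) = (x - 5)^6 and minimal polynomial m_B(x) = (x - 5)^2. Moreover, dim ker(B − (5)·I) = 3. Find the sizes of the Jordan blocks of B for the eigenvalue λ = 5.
Block sizes for λ = 5: [2, 2, 2]

Step 1 — from the characteristic polynomial, algebraic multiplicity of λ = 5 is 6. From dim ker(B − (5)·I) = 3, there are exactly 3 Jordan blocks for λ = 5.
Step 2 — from the minimal polynomial, the factor (x − 5)^2 tells us the largest block for λ = 5 has size 2.
Step 3 — with total size 6, 3 blocks, and largest block 2, the block sizes (in nonincreasing order) are [2, 2, 2].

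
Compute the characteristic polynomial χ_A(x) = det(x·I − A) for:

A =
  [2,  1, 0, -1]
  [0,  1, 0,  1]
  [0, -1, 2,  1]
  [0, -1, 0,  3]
x^4 - 8*x^3 + 24*x^2 - 32*x + 16

Expanding det(x·I − A) (e.g. by cofactor expansion or by noting that A is similar to its Jordan form J, which has the same characteristic polynomial as A) gives
  χ_A(x) = x^4 - 8*x^3 + 24*x^2 - 32*x + 16
which factors as (x - 2)^4. The eigenvalues (with algebraic multiplicities) are λ = 2 with multiplicity 4.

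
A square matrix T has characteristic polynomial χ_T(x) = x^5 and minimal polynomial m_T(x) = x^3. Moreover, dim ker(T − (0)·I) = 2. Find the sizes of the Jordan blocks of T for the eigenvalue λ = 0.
Block sizes for λ = 0: [3, 2]

Step 1 — from the characteristic polynomial, algebraic multiplicity of λ = 0 is 5. From dim ker(T − (0)·I) = 2, there are exactly 2 Jordan blocks for λ = 0.
Step 2 — from the minimal polynomial, the factor (x − 0)^3 tells us the largest block for λ = 0 has size 3.
Step 3 — with total size 5, 2 blocks, and largest block 3, the block sizes (in nonincreasing order) are [3, 2].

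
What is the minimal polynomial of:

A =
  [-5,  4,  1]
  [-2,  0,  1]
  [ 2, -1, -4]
x^3 + 9*x^2 + 27*x + 27

The characteristic polynomial is χ_A(x) = (x + 3)^3, so the eigenvalues are known. The minimal polynomial is
  m_A(x) = Π_λ (x − λ)^{k_λ}
where k_λ is the size of the *largest* Jordan block for λ (equivalently, the smallest k with (A − λI)^k v = 0 for every generalised eigenvector v of λ).

  λ = -3: largest Jordan block has size 3, contributing (x + 3)^3

So m_A(x) = (x + 3)^3 = x^3 + 9*x^2 + 27*x + 27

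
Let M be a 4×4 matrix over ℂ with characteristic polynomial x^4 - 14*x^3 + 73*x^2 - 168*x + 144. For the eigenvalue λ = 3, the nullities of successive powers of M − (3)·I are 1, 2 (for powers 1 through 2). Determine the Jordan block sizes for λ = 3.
Block sizes for λ = 3: [2]

From the dimensions of kernels of powers, the number of Jordan blocks of size at least j is d_j − d_{j−1} where d_j = dim ker(N^j) (with d_0 = 0). Computing the differences gives [1, 1].
The number of blocks of size exactly k is (#blocks of size ≥ k) − (#blocks of size ≥ k + 1), so the partition is: 1 block(s) of size 2.
In nonincreasing order the block sizes are [2].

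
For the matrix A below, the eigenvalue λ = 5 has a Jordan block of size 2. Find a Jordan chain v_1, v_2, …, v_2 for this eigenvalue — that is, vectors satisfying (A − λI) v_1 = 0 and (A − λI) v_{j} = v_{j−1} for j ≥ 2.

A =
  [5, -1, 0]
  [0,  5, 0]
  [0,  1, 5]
A Jordan chain for λ = 5 of length 2:
v_1 = (-1, 0, 1)ᵀ
v_2 = (0, 1, 0)ᵀ

Let N = A − (5)·I. We want v_2 with N^2 v_2 = 0 but N^1 v_2 ≠ 0; then v_{j-1} := N · v_j for j = 2, …, 2.

Pick v_2 = (0, 1, 0)ᵀ.
Then v_1 = N · v_2 = (-1, 0, 1)ᵀ.

Sanity check: (A − (5)·I) v_1 = (0, 0, 0)ᵀ = 0. ✓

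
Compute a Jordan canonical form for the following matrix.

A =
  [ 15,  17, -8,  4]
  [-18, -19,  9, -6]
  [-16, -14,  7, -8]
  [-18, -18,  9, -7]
J_3(-1) ⊕ J_1(-1)

The characteristic polynomial is
  det(x·I − A) = x^4 + 4*x^3 + 6*x^2 + 4*x + 1 = (x + 1)^4

Eigenvalues and multiplicities (the geometric multiplicity of λ is n − rank(A − λI), which equals the number of Jordan blocks for λ):
  λ = -1: algebraic multiplicity = 4, geometric multiplicity = 2

Determining the block sizes for each eigenvalue:
  λ = -1: with am = 4 and gm = 2, the partition is not yet determined (e.g. several partitions of 4 into 2 parts exist). Let N = A − (-1)·I. Computing rank(N^1) = 2, rank(N^2) = 1, rank(N^3) = 0; the number of blocks of size ≥ j is rank(N^{j−1}) − rank(N^j), giving [2, 1, 1]. So we have 1 block(s) of size 3, 1 block(s) of size 1 → block sizes [3, 1]

Assembling the blocks gives a Jordan form
J =
  [-1,  1,  0,  0]
  [ 0, -1,  1,  0]
  [ 0,  0, -1,  0]
  [ 0,  0,  0, -1]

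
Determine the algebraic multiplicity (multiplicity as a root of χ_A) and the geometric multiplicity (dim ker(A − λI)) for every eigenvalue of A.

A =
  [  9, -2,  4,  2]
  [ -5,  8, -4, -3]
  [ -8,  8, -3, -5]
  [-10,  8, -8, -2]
λ = 1: alg = 1, geom = 1; λ = 3: alg = 1, geom = 1; λ = 4: alg = 2, geom = 1

Step 1 — factor the characteristic polynomial to read off the algebraic multiplicities:
  χ_A(x) = (x - 4)^2*(x - 3)*(x - 1)

Step 2 — compute geometric multiplicities via the rank-nullity identity g(λ) = n − rank(A − λI):
  rank(A − (1)·I) = 3, so dim ker(A − (1)·I) = n − 3 = 1
  rank(A − (3)·I) = 3, so dim ker(A − (3)·I) = n − 3 = 1
  rank(A − (4)·I) = 3, so dim ker(A − (4)·I) = n − 3 = 1

Summary:
  λ = 1: algebraic multiplicity = 1, geometric multiplicity = 1
  λ = 3: algebraic multiplicity = 1, geometric multiplicity = 1
  λ = 4: algebraic multiplicity = 2, geometric multiplicity = 1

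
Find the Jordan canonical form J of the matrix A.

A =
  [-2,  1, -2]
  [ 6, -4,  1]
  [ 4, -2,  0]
J_3(-2)

The characteristic polynomial is
  det(x·I − A) = x^3 + 6*x^2 + 12*x + 8 = (x + 2)^3

Eigenvalues and multiplicities (the geometric multiplicity of λ is n − rank(A − λI), which equals the number of Jordan blocks for λ):
  λ = -2: algebraic multiplicity = 3, geometric multiplicity = 1

Determining the block sizes for each eigenvalue:
  λ = -2: one block (gm = 1), so the single block has size am = 3 → block sizes [3]

Assembling the blocks gives a Jordan form
J =
  [-2,  1,  0]
  [ 0, -2,  1]
  [ 0,  0, -2]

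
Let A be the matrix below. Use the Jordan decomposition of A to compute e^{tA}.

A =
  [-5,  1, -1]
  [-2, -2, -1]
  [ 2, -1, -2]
e^{tA} =
  [-2*t*exp(-3*t) + exp(-3*t), t*exp(-3*t), -t*exp(-3*t)]
  [-2*t*exp(-3*t), t*exp(-3*t) + exp(-3*t), -t*exp(-3*t)]
  [2*t*exp(-3*t), -t*exp(-3*t), t*exp(-3*t) + exp(-3*t)]

Strategy: write A = P · J · P⁻¹ where J is a Jordan canonical form, so e^{tA} = P · e^{tJ} · P⁻¹, and e^{tJ} can be computed block-by-block.

A has Jordan form
J =
  [-3,  1,  0]
  [ 0, -3,  0]
  [ 0,  0, -3]
(up to reordering of blocks).

Per-block formulas:
  For a 2×2 Jordan block J_2(-3): exp(t · J_2(-3)) = e^(-3t)·(I + t·N), where N is the 2×2 nilpotent shift.
  For a 1×1 block at λ = -3: exp(t · [-3]) = [e^(-3t)].

After assembling e^{tJ} and conjugating by P, we get:

e^{tA} =
  [-2*t*exp(-3*t) + exp(-3*t), t*exp(-3*t), -t*exp(-3*t)]
  [-2*t*exp(-3*t), t*exp(-3*t) + exp(-3*t), -t*exp(-3*t)]
  [2*t*exp(-3*t), -t*exp(-3*t), t*exp(-3*t) + exp(-3*t)]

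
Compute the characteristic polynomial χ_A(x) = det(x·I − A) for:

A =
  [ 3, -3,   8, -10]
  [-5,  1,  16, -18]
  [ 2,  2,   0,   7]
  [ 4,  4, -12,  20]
x^4 - 24*x^3 + 216*x^2 - 864*x + 1296

Expanding det(x·I − A) (e.g. by cofactor expansion or by noting that A is similar to its Jordan form J, which has the same characteristic polynomial as A) gives
  χ_A(x) = x^4 - 24*x^3 + 216*x^2 - 864*x + 1296
which factors as (x - 6)^4. The eigenvalues (with algebraic multiplicities) are λ = 6 with multiplicity 4.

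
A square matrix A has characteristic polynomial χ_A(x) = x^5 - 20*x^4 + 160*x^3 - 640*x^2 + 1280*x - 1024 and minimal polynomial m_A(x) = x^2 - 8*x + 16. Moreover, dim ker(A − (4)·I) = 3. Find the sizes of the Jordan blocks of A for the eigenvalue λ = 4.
Block sizes for λ = 4: [2, 2, 1]

Step 1 — from the characteristic polynomial, algebraic multiplicity of λ = 4 is 5. From dim ker(A − (4)·I) = 3, there are exactly 3 Jordan blocks for λ = 4.
Step 2 — from the minimal polynomial, the factor (x − 4)^2 tells us the largest block for λ = 4 has size 2.
Step 3 — with total size 5, 3 blocks, and largest block 2, the block sizes (in nonincreasing order) are [2, 2, 1].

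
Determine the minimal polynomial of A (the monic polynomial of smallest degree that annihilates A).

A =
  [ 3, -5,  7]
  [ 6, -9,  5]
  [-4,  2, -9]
x^3 + 15*x^2 + 75*x + 125

The characteristic polynomial is χ_A(x) = (x + 5)^3, so the eigenvalues are known. The minimal polynomial is
  m_A(x) = Π_λ (x − λ)^{k_λ}
where k_λ is the size of the *largest* Jordan block for λ (equivalently, the smallest k with (A − λI)^k v = 0 for every generalised eigenvector v of λ).

  λ = -5: largest Jordan block has size 3, contributing (x + 5)^3

So m_A(x) = (x + 5)^3 = x^3 + 15*x^2 + 75*x + 125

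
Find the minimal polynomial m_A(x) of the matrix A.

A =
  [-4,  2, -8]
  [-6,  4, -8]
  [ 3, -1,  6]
x^2 - 4*x + 4

The characteristic polynomial is χ_A(x) = (x - 2)^3, so the eigenvalues are known. The minimal polynomial is
  m_A(x) = Π_λ (x − λ)^{k_λ}
where k_λ is the size of the *largest* Jordan block for λ (equivalently, the smallest k with (A − λI)^k v = 0 for every generalised eigenvector v of λ).

  λ = 2: largest Jordan block has size 2, contributing (x − 2)^2

So m_A(x) = (x - 2)^2 = x^2 - 4*x + 4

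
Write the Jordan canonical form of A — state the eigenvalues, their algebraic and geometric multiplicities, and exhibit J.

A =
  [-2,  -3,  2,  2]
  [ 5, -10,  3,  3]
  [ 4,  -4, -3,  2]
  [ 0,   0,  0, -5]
J_3(-5) ⊕ J_1(-5)

The characteristic polynomial is
  det(x·I − A) = x^4 + 20*x^3 + 150*x^2 + 500*x + 625 = (x + 5)^4

Eigenvalues and multiplicities (the geometric multiplicity of λ is n − rank(A − λI), which equals the number of Jordan blocks for λ):
  λ = -5: algebraic multiplicity = 4, geometric multiplicity = 2

Determining the block sizes for each eigenvalue:
  λ = -5: with am = 4 and gm = 2, the partition is not yet determined (e.g. several partitions of 4 into 2 parts exist). Let N = A − (-5)·I. Computing rank(N^1) = 2, rank(N^2) = 1, rank(N^3) = 0; the number of blocks of size ≥ j is rank(N^{j−1}) − rank(N^j), giving [2, 1, 1]. So we have 1 block(s) of size 3, 1 block(s) of size 1 → block sizes [3, 1]

Assembling the blocks gives a Jordan form
J =
  [-5,  1,  0,  0]
  [ 0, -5,  1,  0]
  [ 0,  0, -5,  0]
  [ 0,  0,  0, -5]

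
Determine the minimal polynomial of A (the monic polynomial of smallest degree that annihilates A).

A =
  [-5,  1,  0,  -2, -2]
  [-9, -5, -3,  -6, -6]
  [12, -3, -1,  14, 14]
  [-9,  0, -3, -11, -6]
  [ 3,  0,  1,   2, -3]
x^3 + 15*x^2 + 75*x + 125

The characteristic polynomial is χ_A(x) = (x + 5)^5, so the eigenvalues are known. The minimal polynomial is
  m_A(x) = Π_λ (x − λ)^{k_λ}
where k_λ is the size of the *largest* Jordan block for λ (equivalently, the smallest k with (A − λI)^k v = 0 for every generalised eigenvector v of λ).

  λ = -5: largest Jordan block has size 3, contributing (x + 5)^3

So m_A(x) = (x + 5)^3 = x^3 + 15*x^2 + 75*x + 125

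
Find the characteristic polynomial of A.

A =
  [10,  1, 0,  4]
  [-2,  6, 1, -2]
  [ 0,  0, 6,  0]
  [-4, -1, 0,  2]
x^4 - 24*x^3 + 216*x^2 - 864*x + 1296

Expanding det(x·I − A) (e.g. by cofactor expansion or by noting that A is similar to its Jordan form J, which has the same characteristic polynomial as A) gives
  χ_A(x) = x^4 - 24*x^3 + 216*x^2 - 864*x + 1296
which factors as (x - 6)^4. The eigenvalues (with algebraic multiplicities) are λ = 6 with multiplicity 4.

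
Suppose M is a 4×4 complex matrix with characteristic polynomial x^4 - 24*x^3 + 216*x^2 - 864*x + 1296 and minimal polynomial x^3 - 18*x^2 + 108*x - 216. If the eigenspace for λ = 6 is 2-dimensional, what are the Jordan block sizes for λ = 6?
Block sizes for λ = 6: [3, 1]

Step 1 — from the characteristic polynomial, algebraic multiplicity of λ = 6 is 4. From dim ker(M − (6)·I) = 2, there are exactly 2 Jordan blocks for λ = 6.
Step 2 — from the minimal polynomial, the factor (x − 6)^3 tells us the largest block for λ = 6 has size 3.
Step 3 — with total size 4, 2 blocks, and largest block 3, the block sizes (in nonincreasing order) are [3, 1].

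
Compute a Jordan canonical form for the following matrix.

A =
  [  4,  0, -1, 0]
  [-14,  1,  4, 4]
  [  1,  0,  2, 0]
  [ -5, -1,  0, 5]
J_3(3) ⊕ J_1(3)

The characteristic polynomial is
  det(x·I − A) = x^4 - 12*x^3 + 54*x^2 - 108*x + 81 = (x - 3)^4

Eigenvalues and multiplicities (the geometric multiplicity of λ is n − rank(A − λI), which equals the number of Jordan blocks for λ):
  λ = 3: algebraic multiplicity = 4, geometric multiplicity = 2

Determining the block sizes for each eigenvalue:
  λ = 3: with am = 4 and gm = 2, the partition is not yet determined (e.g. several partitions of 4 into 2 parts exist). Let N = A − (3)·I. Computing rank(N^1) = 2, rank(N^2) = 1, rank(N^3) = 0; the number of blocks of size ≥ j is rank(N^{j−1}) − rank(N^j), giving [2, 1, 1]. So we have 1 block(s) of size 3, 1 block(s) of size 1 → block sizes [3, 1]

Assembling the blocks gives a Jordan form
J =
  [3, 1, 0, 0]
  [0, 3, 1, 0]
  [0, 0, 3, 0]
  [0, 0, 0, 3]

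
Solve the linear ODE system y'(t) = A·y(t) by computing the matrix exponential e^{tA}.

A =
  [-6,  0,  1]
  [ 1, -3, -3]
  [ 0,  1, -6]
e^{tA} =
  [t^2*exp(-5*t)/2 - t*exp(-5*t) + exp(-5*t), t^2*exp(-5*t)/2, -t^2*exp(-5*t) + t*exp(-5*t)]
  [t^2*exp(-5*t)/2 + t*exp(-5*t), t^2*exp(-5*t)/2 + 2*t*exp(-5*t) + exp(-5*t), -t^2*exp(-5*t) - 3*t*exp(-5*t)]
  [t^2*exp(-5*t)/2, t^2*exp(-5*t)/2 + t*exp(-5*t), -t^2*exp(-5*t) - t*exp(-5*t) + exp(-5*t)]

Strategy: write A = P · J · P⁻¹ where J is a Jordan canonical form, so e^{tA} = P · e^{tJ} · P⁻¹, and e^{tJ} can be computed block-by-block.

A has Jordan form
J =
  [-5,  1,  0]
  [ 0, -5,  1]
  [ 0,  0, -5]
(up to reordering of blocks).

Per-block formulas:
  For a 3×3 Jordan block J_3(-5): exp(t · J_3(-5)) = e^(-5t)·(I + t·N + (t^2/2)·N^2), where N is the 3×3 nilpotent shift.

After assembling e^{tJ} and conjugating by P, we get:

e^{tA} =
  [t^2*exp(-5*t)/2 - t*exp(-5*t) + exp(-5*t), t^2*exp(-5*t)/2, -t^2*exp(-5*t) + t*exp(-5*t)]
  [t^2*exp(-5*t)/2 + t*exp(-5*t), t^2*exp(-5*t)/2 + 2*t*exp(-5*t) + exp(-5*t), -t^2*exp(-5*t) - 3*t*exp(-5*t)]
  [t^2*exp(-5*t)/2, t^2*exp(-5*t)/2 + t*exp(-5*t), -t^2*exp(-5*t) - t*exp(-5*t) + exp(-5*t)]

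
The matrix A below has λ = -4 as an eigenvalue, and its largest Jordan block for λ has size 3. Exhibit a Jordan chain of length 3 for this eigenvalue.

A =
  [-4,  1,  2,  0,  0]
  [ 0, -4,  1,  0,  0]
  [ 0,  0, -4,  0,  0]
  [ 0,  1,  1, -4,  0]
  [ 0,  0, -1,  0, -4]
A Jordan chain for λ = -4 of length 3:
v_1 = (1, 0, 0, 1, 0)ᵀ
v_2 = (2, 1, 0, 1, -1)ᵀ
v_3 = (0, 0, 1, 0, 0)ᵀ

Let N = A − (-4)·I. We want v_3 with N^3 v_3 = 0 but N^2 v_3 ≠ 0; then v_{j-1} := N · v_j for j = 3, …, 2.

Pick v_3 = (0, 0, 1, 0, 0)ᵀ.
Then v_2 = N · v_3 = (2, 1, 0, 1, -1)ᵀ.
Then v_1 = N · v_2 = (1, 0, 0, 1, 0)ᵀ.

Sanity check: (A − (-4)·I) v_1 = (0, 0, 0, 0, 0)ᵀ = 0. ✓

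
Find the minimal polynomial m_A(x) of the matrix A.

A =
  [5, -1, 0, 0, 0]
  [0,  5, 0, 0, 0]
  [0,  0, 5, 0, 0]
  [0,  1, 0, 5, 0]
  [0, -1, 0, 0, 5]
x^2 - 10*x + 25

The characteristic polynomial is χ_A(x) = (x - 5)^5, so the eigenvalues are known. The minimal polynomial is
  m_A(x) = Π_λ (x − λ)^{k_λ}
where k_λ is the size of the *largest* Jordan block for λ (equivalently, the smallest k with (A − λI)^k v = 0 for every generalised eigenvector v of λ).

  λ = 5: largest Jordan block has size 2, contributing (x − 5)^2

So m_A(x) = (x - 5)^2 = x^2 - 10*x + 25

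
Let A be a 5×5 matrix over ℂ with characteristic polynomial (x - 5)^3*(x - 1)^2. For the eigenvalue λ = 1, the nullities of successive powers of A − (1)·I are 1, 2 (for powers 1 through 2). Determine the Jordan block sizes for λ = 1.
Block sizes for λ = 1: [2]

From the dimensions of kernels of powers, the number of Jordan blocks of size at least j is d_j − d_{j−1} where d_j = dim ker(N^j) (with d_0 = 0). Computing the differences gives [1, 1].
The number of blocks of size exactly k is (#blocks of size ≥ k) − (#blocks of size ≥ k + 1), so the partition is: 1 block(s) of size 2.
In nonincreasing order the block sizes are [2].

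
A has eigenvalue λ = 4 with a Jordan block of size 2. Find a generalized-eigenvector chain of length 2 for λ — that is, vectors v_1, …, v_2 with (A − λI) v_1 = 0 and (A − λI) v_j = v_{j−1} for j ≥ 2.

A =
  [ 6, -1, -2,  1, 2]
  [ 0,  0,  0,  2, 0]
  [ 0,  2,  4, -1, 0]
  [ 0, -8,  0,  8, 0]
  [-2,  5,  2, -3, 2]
A Jordan chain for λ = 4 of length 2:
v_1 = (2, 0, 0, 0, -2)ᵀ
v_2 = (1, 0, 0, 0, 0)ᵀ

Let N = A − (4)·I. We want v_2 with N^2 v_2 = 0 but N^1 v_2 ≠ 0; then v_{j-1} := N · v_j for j = 2, …, 2.

Pick v_2 = (1, 0, 0, 0, 0)ᵀ.
Then v_1 = N · v_2 = (2, 0, 0, 0, -2)ᵀ.

Sanity check: (A − (4)·I) v_1 = (0, 0, 0, 0, 0)ᵀ = 0. ✓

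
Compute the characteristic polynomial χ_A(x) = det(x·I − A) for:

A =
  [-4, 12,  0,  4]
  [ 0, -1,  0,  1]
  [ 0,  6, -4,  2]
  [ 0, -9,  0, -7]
x^4 + 16*x^3 + 96*x^2 + 256*x + 256

Expanding det(x·I − A) (e.g. by cofactor expansion or by noting that A is similar to its Jordan form J, which has the same characteristic polynomial as A) gives
  χ_A(x) = x^4 + 16*x^3 + 96*x^2 + 256*x + 256
which factors as (x + 4)^4. The eigenvalues (with algebraic multiplicities) are λ = -4 with multiplicity 4.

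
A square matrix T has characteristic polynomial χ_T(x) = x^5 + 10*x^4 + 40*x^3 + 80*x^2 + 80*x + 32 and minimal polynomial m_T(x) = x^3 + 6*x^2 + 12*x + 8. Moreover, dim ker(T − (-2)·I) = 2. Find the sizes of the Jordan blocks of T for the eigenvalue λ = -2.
Block sizes for λ = -2: [3, 2]

Step 1 — from the characteristic polynomial, algebraic multiplicity of λ = -2 is 5. From dim ker(T − (-2)·I) = 2, there are exactly 2 Jordan blocks for λ = -2.
Step 2 — from the minimal polynomial, the factor (x + 2)^3 tells us the largest block for λ = -2 has size 3.
Step 3 — with total size 5, 2 blocks, and largest block 3, the block sizes (in nonincreasing order) are [3, 2].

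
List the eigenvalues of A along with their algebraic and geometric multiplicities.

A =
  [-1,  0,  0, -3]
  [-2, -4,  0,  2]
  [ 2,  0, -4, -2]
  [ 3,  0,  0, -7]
λ = -4: alg = 4, geom = 3

Step 1 — factor the characteristic polynomial to read off the algebraic multiplicities:
  χ_A(x) = (x + 4)^4

Step 2 — compute geometric multiplicities via the rank-nullity identity g(λ) = n − rank(A − λI):
  rank(A − (-4)·I) = 1, so dim ker(A − (-4)·I) = n − 1 = 3

Summary:
  λ = -4: algebraic multiplicity = 4, geometric multiplicity = 3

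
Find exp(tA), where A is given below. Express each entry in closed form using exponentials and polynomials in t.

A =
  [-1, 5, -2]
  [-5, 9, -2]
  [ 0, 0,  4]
e^{tA} =
  [-5*t*exp(4*t) + exp(4*t), 5*t*exp(4*t), -2*t*exp(4*t)]
  [-5*t*exp(4*t), 5*t*exp(4*t) + exp(4*t), -2*t*exp(4*t)]
  [0, 0, exp(4*t)]

Strategy: write A = P · J · P⁻¹ where J is a Jordan canonical form, so e^{tA} = P · e^{tJ} · P⁻¹, and e^{tJ} can be computed block-by-block.

A has Jordan form
J =
  [4, 1, 0]
  [0, 4, 0]
  [0, 0, 4]
(up to reordering of blocks).

Per-block formulas:
  For a 1×1 block at λ = 4: exp(t · [4]) = [e^(4t)].
  For a 2×2 Jordan block J_2(4): exp(t · J_2(4)) = e^(4t)·(I + t·N), where N is the 2×2 nilpotent shift.

After assembling e^{tJ} and conjugating by P, we get:

e^{tA} =
  [-5*t*exp(4*t) + exp(4*t), 5*t*exp(4*t), -2*t*exp(4*t)]
  [-5*t*exp(4*t), 5*t*exp(4*t) + exp(4*t), -2*t*exp(4*t)]
  [0, 0, exp(4*t)]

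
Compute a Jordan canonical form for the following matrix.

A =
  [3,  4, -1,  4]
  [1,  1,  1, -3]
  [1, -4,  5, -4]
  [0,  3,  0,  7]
J_3(4) ⊕ J_1(4)

The characteristic polynomial is
  det(x·I − A) = x^4 - 16*x^3 + 96*x^2 - 256*x + 256 = (x - 4)^4

Eigenvalues and multiplicities (the geometric multiplicity of λ is n − rank(A − λI), which equals the number of Jordan blocks for λ):
  λ = 4: algebraic multiplicity = 4, geometric multiplicity = 2

Determining the block sizes for each eigenvalue:
  λ = 4: with am = 4 and gm = 2, the partition is not yet determined (e.g. several partitions of 4 into 2 parts exist). Let N = A − (4)·I. Computing rank(N^1) = 2, rank(N^2) = 1, rank(N^3) = 0; the number of blocks of size ≥ j is rank(N^{j−1}) − rank(N^j), giving [2, 1, 1]. So we have 1 block(s) of size 3, 1 block(s) of size 1 → block sizes [3, 1]

Assembling the blocks gives a Jordan form
J =
  [4, 1, 0, 0]
  [0, 4, 1, 0]
  [0, 0, 4, 0]
  [0, 0, 0, 4]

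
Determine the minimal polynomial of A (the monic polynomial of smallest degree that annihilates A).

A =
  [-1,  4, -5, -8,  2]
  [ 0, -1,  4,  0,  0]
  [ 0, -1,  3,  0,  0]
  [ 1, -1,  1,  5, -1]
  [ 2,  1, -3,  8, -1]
x^3 - 3*x^2 + 3*x - 1

The characteristic polynomial is χ_A(x) = (x - 1)^5, so the eigenvalues are known. The minimal polynomial is
  m_A(x) = Π_λ (x − λ)^{k_λ}
where k_λ is the size of the *largest* Jordan block for λ (equivalently, the smallest k with (A − λI)^k v = 0 for every generalised eigenvector v of λ).

  λ = 1: largest Jordan block has size 3, contributing (x − 1)^3

So m_A(x) = (x - 1)^3 = x^3 - 3*x^2 + 3*x - 1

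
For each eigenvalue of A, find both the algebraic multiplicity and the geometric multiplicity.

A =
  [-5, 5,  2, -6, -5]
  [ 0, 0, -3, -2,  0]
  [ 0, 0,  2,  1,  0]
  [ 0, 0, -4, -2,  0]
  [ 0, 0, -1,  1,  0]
λ = -5: alg = 1, geom = 1; λ = 0: alg = 4, geom = 2

Step 1 — factor the characteristic polynomial to read off the algebraic multiplicities:
  χ_A(x) = x^4*(x + 5)

Step 2 — compute geometric multiplicities via the rank-nullity identity g(λ) = n − rank(A − λI):
  rank(A − (-5)·I) = 4, so dim ker(A − (-5)·I) = n − 4 = 1
  rank(A − (0)·I) = 3, so dim ker(A − (0)·I) = n − 3 = 2

Summary:
  λ = -5: algebraic multiplicity = 1, geometric multiplicity = 1
  λ = 0: algebraic multiplicity = 4, geometric multiplicity = 2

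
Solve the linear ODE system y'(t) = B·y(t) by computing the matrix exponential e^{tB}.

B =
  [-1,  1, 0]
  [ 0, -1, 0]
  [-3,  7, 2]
e^{tB} =
  [exp(-t), t*exp(-t), 0]
  [0, exp(-t), 0]
  [-exp(2*t) + exp(-t), t*exp(-t) + 2*exp(2*t) - 2*exp(-t), exp(2*t)]

Strategy: write B = P · J · P⁻¹ where J is a Jordan canonical form, so e^{tB} = P · e^{tJ} · P⁻¹, and e^{tJ} can be computed block-by-block.

B has Jordan form
J =
  [-1,  1, 0]
  [ 0, -1, 0]
  [ 0,  0, 2]
(up to reordering of blocks).

Per-block formulas:
  For a 1×1 block at λ = 2: exp(t · [2]) = [e^(2t)].
  For a 2×2 Jordan block J_2(-1): exp(t · J_2(-1)) = e^(-1t)·(I + t·N), where N is the 2×2 nilpotent shift.

After assembling e^{tJ} and conjugating by P, we get:

e^{tB} =
  [exp(-t), t*exp(-t), 0]
  [0, exp(-t), 0]
  [-exp(2*t) + exp(-t), t*exp(-t) + 2*exp(2*t) - 2*exp(-t), exp(2*t)]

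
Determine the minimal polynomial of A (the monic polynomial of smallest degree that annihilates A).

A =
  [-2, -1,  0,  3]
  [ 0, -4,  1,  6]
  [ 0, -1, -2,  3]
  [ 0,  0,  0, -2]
x^3 + 8*x^2 + 21*x + 18

The characteristic polynomial is χ_A(x) = (x + 2)^2*(x + 3)^2, so the eigenvalues are known. The minimal polynomial is
  m_A(x) = Π_λ (x − λ)^{k_λ}
where k_λ is the size of the *largest* Jordan block for λ (equivalently, the smallest k with (A − λI)^k v = 0 for every generalised eigenvector v of λ).

  λ = -3: largest Jordan block has size 2, contributing (x + 3)^2
  λ = -2: largest Jordan block has size 1, contributing (x + 2)

So m_A(x) = (x + 2)*(x + 3)^2 = x^3 + 8*x^2 + 21*x + 18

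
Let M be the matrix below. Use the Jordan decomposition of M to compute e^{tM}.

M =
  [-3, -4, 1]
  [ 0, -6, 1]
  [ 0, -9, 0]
e^{tM} =
  [exp(-3*t), 3*t^2*exp(-3*t)/2 - 4*t*exp(-3*t), -t^2*exp(-3*t)/2 + t*exp(-3*t)]
  [0, -3*t*exp(-3*t) + exp(-3*t), t*exp(-3*t)]
  [0, -9*t*exp(-3*t), 3*t*exp(-3*t) + exp(-3*t)]

Strategy: write M = P · J · P⁻¹ where J is a Jordan canonical form, so e^{tM} = P · e^{tJ} · P⁻¹, and e^{tJ} can be computed block-by-block.

M has Jordan form
J =
  [-3,  1,  0]
  [ 0, -3,  1]
  [ 0,  0, -3]
(up to reordering of blocks).

Per-block formulas:
  For a 3×3 Jordan block J_3(-3): exp(t · J_3(-3)) = e^(-3t)·(I + t·N + (t^2/2)·N^2), where N is the 3×3 nilpotent shift.

After assembling e^{tJ} and conjugating by P, we get:

e^{tM} =
  [exp(-3*t), 3*t^2*exp(-3*t)/2 - 4*t*exp(-3*t), -t^2*exp(-3*t)/2 + t*exp(-3*t)]
  [0, -3*t*exp(-3*t) + exp(-3*t), t*exp(-3*t)]
  [0, -9*t*exp(-3*t), 3*t*exp(-3*t) + exp(-3*t)]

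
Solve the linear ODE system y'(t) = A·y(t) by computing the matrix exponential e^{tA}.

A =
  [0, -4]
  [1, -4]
e^{tA} =
  [2*t*exp(-2*t) + exp(-2*t), -4*t*exp(-2*t)]
  [t*exp(-2*t), -2*t*exp(-2*t) + exp(-2*t)]

Strategy: write A = P · J · P⁻¹ where J is a Jordan canonical form, so e^{tA} = P · e^{tJ} · P⁻¹, and e^{tJ} can be computed block-by-block.

A has Jordan form
J =
  [-2,  1]
  [ 0, -2]
(up to reordering of blocks).

Per-block formulas:
  For a 2×2 Jordan block J_2(-2): exp(t · J_2(-2)) = e^(-2t)·(I + t·N), where N is the 2×2 nilpotent shift.

After assembling e^{tJ} and conjugating by P, we get:

e^{tA} =
  [2*t*exp(-2*t) + exp(-2*t), -4*t*exp(-2*t)]
  [t*exp(-2*t), -2*t*exp(-2*t) + exp(-2*t)]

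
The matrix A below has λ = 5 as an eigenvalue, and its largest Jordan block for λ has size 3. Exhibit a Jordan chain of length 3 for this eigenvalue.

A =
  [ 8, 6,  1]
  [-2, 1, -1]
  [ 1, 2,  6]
A Jordan chain for λ = 5 of length 3:
v_1 = (-2, 1, 0)ᵀ
v_2 = (3, -2, 1)ᵀ
v_3 = (1, 0, 0)ᵀ

Let N = A − (5)·I. We want v_3 with N^3 v_3 = 0 but N^2 v_3 ≠ 0; then v_{j-1} := N · v_j for j = 3, …, 2.

Pick v_3 = (1, 0, 0)ᵀ.
Then v_2 = N · v_3 = (3, -2, 1)ᵀ.
Then v_1 = N · v_2 = (-2, 1, 0)ᵀ.

Sanity check: (A − (5)·I) v_1 = (0, 0, 0)ᵀ = 0. ✓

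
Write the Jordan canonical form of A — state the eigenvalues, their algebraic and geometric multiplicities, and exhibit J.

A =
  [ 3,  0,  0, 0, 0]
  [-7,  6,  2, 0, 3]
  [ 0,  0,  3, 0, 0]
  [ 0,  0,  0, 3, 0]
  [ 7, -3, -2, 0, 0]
J_2(3) ⊕ J_1(3) ⊕ J_1(3) ⊕ J_1(3)

The characteristic polynomial is
  det(x·I − A) = x^5 - 15*x^4 + 90*x^3 - 270*x^2 + 405*x - 243 = (x - 3)^5

Eigenvalues and multiplicities (the geometric multiplicity of λ is n − rank(A − λI), which equals the number of Jordan blocks for λ):
  λ = 3: algebraic multiplicity = 5, geometric multiplicity = 4

Determining the block sizes for each eigenvalue:
  λ = 3: 4 blocks summing to 5 forces exactly one block of size 2 and the rest size 1 → block sizes [2, 1, 1, 1]

Assembling the blocks gives a Jordan form
J =
  [3, 1, 0, 0, 0]
  [0, 3, 0, 0, 0]
  [0, 0, 3, 0, 0]
  [0, 0, 0, 3, 0]
  [0, 0, 0, 0, 3]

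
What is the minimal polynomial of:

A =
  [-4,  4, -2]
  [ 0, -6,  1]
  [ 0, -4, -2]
x^2 + 8*x + 16

The characteristic polynomial is χ_A(x) = (x + 4)^3, so the eigenvalues are known. The minimal polynomial is
  m_A(x) = Π_λ (x − λ)^{k_λ}
where k_λ is the size of the *largest* Jordan block for λ (equivalently, the smallest k with (A − λI)^k v = 0 for every generalised eigenvector v of λ).

  λ = -4: largest Jordan block has size 2, contributing (x + 4)^2

So m_A(x) = (x + 4)^2 = x^2 + 8*x + 16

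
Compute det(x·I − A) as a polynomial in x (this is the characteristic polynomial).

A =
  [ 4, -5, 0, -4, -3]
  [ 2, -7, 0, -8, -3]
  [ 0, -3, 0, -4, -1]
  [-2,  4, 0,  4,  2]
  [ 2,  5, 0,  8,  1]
x^5 - 2*x^4

Expanding det(x·I − A) (e.g. by cofactor expansion or by noting that A is similar to its Jordan form J, which has the same characteristic polynomial as A) gives
  χ_A(x) = x^5 - 2*x^4
which factors as x^4*(x - 2). The eigenvalues (with algebraic multiplicities) are λ = 0 with multiplicity 4, λ = 2 with multiplicity 1.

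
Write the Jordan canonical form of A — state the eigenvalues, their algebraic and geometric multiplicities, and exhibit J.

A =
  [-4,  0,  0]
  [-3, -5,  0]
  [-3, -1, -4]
J_1(-5) ⊕ J_1(-4) ⊕ J_1(-4)

The characteristic polynomial is
  det(x·I − A) = x^3 + 13*x^2 + 56*x + 80 = (x + 4)^2*(x + 5)

Eigenvalues and multiplicities (the geometric multiplicity of λ is n − rank(A − λI), which equals the number of Jordan blocks for λ):
  λ = -5: algebraic multiplicity = 1, geometric multiplicity = 1
  λ = -4: algebraic multiplicity = 2, geometric multiplicity = 2

Determining the block sizes for each eigenvalue:
  λ = -5: one block (gm = 1), so the single block has size am = 1 → block sizes [1]
  λ = -4: gm = am = 2, so every block has size 1 → block sizes [1, 1]

Assembling the blocks gives a Jordan form
J =
  [-5,  0,  0]
  [ 0, -4,  0]
  [ 0,  0, -4]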